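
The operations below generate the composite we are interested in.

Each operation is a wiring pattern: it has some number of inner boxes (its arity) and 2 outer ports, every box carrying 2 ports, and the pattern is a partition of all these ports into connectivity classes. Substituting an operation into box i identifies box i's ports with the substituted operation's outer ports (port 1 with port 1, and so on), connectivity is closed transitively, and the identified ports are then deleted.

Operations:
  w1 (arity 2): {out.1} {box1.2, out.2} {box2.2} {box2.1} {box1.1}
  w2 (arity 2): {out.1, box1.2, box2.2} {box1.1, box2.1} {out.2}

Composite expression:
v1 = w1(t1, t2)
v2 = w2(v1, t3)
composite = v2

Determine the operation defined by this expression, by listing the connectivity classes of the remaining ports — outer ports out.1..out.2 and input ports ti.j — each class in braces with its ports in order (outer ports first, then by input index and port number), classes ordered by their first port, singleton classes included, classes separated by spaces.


{out.1, t1.2, t3.2} {out.2} {t1.1} {t2.1} {t2.2} {t3.1}

Reachability decides: close wires over w2-identified ports.
the subtree at w1 composes to {out.1} {out.2, t1.2} {t1.1} {t2.1} {t2.2} on (t1, t2); out.j = own outer ports
the subtree at w2 composes to {out.1, t1.2, t3.2} {out.2} {t1.1} {t2.1} {t2.2} {t3.1} on (t1, t2, t3); out.j = own outer ports


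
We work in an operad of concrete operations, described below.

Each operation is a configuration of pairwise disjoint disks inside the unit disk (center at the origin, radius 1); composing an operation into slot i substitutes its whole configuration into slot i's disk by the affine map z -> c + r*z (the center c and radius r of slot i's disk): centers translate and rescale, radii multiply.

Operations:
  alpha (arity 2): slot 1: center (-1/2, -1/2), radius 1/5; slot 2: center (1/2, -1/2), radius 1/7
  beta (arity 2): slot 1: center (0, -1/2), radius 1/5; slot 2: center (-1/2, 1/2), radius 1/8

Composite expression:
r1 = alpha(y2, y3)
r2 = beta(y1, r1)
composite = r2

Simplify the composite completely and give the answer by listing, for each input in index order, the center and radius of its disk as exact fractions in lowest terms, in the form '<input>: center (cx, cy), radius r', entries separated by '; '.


y1: center (0, -1/2), radius 1/5; y2: center (-9/16, 7/16), radius 1/40; y3: center (-7/16, 7/16), radius 1/56

Affine substitution under beta: radii multiply and y-centers shift.
input y1: applying the 1 nested substitution gives center (0, -1/2), radius 1/5
input y2: applying the 2 nested substitutions gives center (-9/16, 7/16), radius 1/40
input y3: applying the 2 nested substitutions gives center (-7/16, 7/16), radius 1/56


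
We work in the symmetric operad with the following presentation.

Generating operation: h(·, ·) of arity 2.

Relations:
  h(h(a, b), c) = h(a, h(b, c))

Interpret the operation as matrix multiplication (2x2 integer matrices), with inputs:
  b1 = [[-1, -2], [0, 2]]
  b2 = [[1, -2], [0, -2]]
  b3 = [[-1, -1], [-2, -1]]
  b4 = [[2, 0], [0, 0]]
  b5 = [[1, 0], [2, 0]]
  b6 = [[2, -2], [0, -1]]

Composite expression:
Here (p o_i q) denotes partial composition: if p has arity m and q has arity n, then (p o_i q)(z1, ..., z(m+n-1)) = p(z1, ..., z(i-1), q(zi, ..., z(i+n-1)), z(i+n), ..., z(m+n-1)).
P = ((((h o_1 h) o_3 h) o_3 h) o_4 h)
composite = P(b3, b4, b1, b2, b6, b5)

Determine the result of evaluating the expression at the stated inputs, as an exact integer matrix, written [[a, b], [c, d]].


h(b3, b4) = [[-2, 0], [-4, 0]]
h(b2, b6) = [[2, 0], [0, 2]]
h(b1, h(b2, b6)) = [[-2, -4], [0, 4]]
h(h(b1, h(b2, b6)), b5) = [[-10, 0], [8, 0]]
h(h(b3, b4), h(h(b1, h(b2, b6)), b5)) = [[20, 0], [40, 0]]

[[20, 0], [40, 0]]


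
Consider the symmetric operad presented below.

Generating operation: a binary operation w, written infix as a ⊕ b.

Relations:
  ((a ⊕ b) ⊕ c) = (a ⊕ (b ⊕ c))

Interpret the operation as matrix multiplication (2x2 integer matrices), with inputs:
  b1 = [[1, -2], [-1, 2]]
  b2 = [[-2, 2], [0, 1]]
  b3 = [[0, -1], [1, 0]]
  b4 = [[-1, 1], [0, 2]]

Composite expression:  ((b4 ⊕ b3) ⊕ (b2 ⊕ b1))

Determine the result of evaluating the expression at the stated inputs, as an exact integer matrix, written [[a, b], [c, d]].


(b4 ⊕ b3) = [[1, 1], [2, 0]]
(b2 ⊕ b1) = [[-4, 8], [-1, 2]]
((b4 ⊕ b3) ⊕ (b2 ⊕ b1)) = [[-5, 10], [-8, 16]]

[[-5, 10], [-8, 16]]


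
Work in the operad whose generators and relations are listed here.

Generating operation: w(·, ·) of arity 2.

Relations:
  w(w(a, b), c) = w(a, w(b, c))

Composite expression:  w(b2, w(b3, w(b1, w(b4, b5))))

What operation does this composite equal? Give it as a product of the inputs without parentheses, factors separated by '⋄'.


b2 ⋄ b3 ⋄ b1 ⋄ b4 ⋄ b5

All parenthesizations of w agree; list the b-inputs left to right.
w(b4, b5) unparenthesizes to b4 ⋄ b5
w(b1, w(b4, b5)) unparenthesizes to b1 ⋄ b4 ⋄ b5
w(b3, w(b1, w(b4, b5))) unparenthesizes to b3 ⋄ b1 ⋄ b4 ⋄ b5
w(b2, w(b3, w(b1, w(b4, b5)))) unparenthesizes to b2 ⋄ b3 ⋄ b1 ⋄ b4 ⋄ b5


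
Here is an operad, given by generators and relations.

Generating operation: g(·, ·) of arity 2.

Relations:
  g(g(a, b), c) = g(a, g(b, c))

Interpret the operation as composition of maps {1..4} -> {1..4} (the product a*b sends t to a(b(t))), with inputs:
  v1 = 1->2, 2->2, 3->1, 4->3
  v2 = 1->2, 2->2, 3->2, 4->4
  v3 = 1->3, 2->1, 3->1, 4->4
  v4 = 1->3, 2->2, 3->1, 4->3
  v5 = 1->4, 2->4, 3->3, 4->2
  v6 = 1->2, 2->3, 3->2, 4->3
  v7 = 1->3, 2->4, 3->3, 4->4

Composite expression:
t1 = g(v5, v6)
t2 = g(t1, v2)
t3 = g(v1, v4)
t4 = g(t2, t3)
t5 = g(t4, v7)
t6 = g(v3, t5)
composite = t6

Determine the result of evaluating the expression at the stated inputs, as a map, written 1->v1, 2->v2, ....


1->1, 2->1, 3->1, 4->1

g(v5, v6) = 1->4, 2->3, 3->4, 4->3
g(g(v5, v6), v2) = 1->3, 2->3, 3->3, 4->3
g(v1, v4) = 1->1, 2->2, 3->2, 4->1
g(g(g(v5, v6), v2), g(v1, v4)) = 1->3, 2->3, 3->3, 4->3
g(g(g(g(v5, v6), v2), g(v1, v4)), v7) = 1->3, 2->3, 3->3, 4->3
g(v3, g(g(g(g(v5, v6), v2), g(v1, v4)), v7)) = 1->1, 2->1, 3->1, 4->1


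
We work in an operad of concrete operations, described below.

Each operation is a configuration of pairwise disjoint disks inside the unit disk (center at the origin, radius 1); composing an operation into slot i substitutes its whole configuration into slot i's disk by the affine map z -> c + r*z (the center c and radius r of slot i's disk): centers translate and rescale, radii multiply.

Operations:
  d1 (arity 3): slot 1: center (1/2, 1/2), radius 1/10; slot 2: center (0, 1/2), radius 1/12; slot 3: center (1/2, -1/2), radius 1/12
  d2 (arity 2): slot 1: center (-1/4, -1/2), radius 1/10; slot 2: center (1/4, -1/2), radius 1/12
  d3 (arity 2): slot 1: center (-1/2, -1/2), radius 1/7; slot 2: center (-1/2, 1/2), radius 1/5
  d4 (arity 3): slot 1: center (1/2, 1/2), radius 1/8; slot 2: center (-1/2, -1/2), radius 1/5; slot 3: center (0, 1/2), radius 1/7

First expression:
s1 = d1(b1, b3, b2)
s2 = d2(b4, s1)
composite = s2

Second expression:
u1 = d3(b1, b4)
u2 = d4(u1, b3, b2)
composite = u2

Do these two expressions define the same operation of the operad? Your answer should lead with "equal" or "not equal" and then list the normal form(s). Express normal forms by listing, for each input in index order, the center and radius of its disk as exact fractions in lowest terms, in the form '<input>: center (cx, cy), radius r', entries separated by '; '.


not equal; the first gives b1: center (7/24, -11/24), radius 1/120; b2: center (7/24, -13/24), radius 1/144; b3: center (1/4, -11/24), radius 1/144; b4: center (-1/4, -1/2), radius 1/10 and the second b1: center (7/16, 7/16), radius 1/56; b2: center (0, 1/2), radius 1/7; b3: center (-1/2, -1/2), radius 1/5; b4: center (7/16, 9/16), radius 1/40

Normal form of the first expression: b1: center (7/24, -11/24), radius 1/120; b2: center (7/24, -13/24), radius 1/144; b3: center (1/4, -11/24), radius 1/144; b4: center (-1/4, -1/2), radius 1/10
Normal form of the second expression: b1: center (7/16, 7/16), radius 1/56; b2: center (0, 1/2), radius 1/7; b3: center (-1/2, -1/2), radius 1/5; b4: center (7/16, 9/16), radius 1/40
Different reductions; not equal.


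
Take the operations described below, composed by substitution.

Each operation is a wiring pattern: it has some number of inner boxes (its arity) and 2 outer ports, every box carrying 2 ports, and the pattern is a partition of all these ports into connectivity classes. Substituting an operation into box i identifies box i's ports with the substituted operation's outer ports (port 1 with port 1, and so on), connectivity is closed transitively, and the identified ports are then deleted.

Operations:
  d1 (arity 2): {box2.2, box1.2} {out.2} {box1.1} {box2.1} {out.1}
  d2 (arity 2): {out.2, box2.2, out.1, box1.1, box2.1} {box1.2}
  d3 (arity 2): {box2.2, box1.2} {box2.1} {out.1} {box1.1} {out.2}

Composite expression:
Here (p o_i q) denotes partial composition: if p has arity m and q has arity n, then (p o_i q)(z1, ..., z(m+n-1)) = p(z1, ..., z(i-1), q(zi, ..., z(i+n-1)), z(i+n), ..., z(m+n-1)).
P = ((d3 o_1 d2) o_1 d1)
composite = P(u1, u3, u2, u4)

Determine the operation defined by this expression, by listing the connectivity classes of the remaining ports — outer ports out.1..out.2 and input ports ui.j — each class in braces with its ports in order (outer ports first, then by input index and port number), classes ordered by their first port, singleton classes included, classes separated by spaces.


{out.1} {out.2} {u1.1} {u1.2, u3.2} {u2.1, u2.2, u4.2} {u3.1} {u4.1}

Connectivity passes through glued d3-boundaries; trace each wire chain.
composing d1 on (u1, u3), with out.j its own outer ports: {out.1} {out.2} {u1.1} {u1.2, u3.2} {u3.1}
composing d2 on (u1, u3, u2), with out.j its own outer ports: {out.1, out.2, u2.1, u2.2} {u1.1} {u1.2, u3.2} {u3.1}
composing d3 on (u1, u3, u2, u4), with out.j its own outer ports: {out.1} {out.2} {u1.1} {u1.2, u3.2} {u2.1, u2.2, u4.2} {u3.1} {u4.1}


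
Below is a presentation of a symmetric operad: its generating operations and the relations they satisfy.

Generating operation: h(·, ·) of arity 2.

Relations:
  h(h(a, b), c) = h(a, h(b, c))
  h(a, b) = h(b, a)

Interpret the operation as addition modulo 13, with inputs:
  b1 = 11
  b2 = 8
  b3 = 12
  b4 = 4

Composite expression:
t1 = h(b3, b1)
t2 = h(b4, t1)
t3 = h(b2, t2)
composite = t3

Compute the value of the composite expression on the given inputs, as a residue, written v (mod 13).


h(b3, b1) = 10
h(b4, h(b3, b1)) = 1
h(b2, h(b4, h(b3, b1))) = 9

9 (mod 13)


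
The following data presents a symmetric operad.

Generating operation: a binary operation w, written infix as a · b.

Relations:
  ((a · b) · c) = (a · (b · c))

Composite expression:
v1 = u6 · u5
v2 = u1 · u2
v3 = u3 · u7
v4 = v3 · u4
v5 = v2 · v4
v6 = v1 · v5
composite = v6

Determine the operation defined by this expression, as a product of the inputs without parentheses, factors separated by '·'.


Every regrouping of w is equal, so read the u-inputs in written order.
(u6 · u5) spells out as u6 · u5
(u1 · u2) spells out as u1 · u2
(u3 · u7) spells out as u3 · u7
((u3 · u7) · u4) spells out as u3 · u7 · u4
((u1 · u2) · ((u3 · u7) · u4)) spells out as u1 · u2 · u3 · u7 · u4
((u6 · u5) · ((u1 · u2) · ((u3 · u7) · u4))) spells out as u6 · u5 · u1 · u2 · u3 · u7 · u4

u6 · u5 · u1 · u2 · u3 · u7 · u4


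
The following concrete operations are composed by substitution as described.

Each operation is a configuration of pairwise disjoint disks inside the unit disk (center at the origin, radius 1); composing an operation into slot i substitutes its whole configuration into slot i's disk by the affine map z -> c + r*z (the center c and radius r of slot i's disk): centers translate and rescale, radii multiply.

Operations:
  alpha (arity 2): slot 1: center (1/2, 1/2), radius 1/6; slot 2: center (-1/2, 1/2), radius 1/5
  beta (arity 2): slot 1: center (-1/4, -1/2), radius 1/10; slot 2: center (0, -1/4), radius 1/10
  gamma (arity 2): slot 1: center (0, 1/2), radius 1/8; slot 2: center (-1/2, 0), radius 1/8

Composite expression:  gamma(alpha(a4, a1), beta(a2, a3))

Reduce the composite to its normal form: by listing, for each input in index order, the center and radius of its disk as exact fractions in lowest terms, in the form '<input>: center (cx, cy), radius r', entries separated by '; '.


Affine substitution under gamma: radii multiply and a-centers shift.
input a4: composing its 2 substitution steps yields center (1/16, 9/16), radius 1/48
input a1: composing its 2 substitution steps yields center (-1/16, 9/16), radius 1/40
input a2: composing its 2 substitution steps yields center (-17/32, -1/16), radius 1/80
input a3: composing its 2 substitution steps yields center (-1/2, -1/32), radius 1/80

a1: center (-1/16, 9/16), radius 1/40; a2: center (-17/32, -1/16), radius 1/80; a3: center (-1/2, -1/32), radius 1/80; a4: center (1/16, 9/16), radius 1/48


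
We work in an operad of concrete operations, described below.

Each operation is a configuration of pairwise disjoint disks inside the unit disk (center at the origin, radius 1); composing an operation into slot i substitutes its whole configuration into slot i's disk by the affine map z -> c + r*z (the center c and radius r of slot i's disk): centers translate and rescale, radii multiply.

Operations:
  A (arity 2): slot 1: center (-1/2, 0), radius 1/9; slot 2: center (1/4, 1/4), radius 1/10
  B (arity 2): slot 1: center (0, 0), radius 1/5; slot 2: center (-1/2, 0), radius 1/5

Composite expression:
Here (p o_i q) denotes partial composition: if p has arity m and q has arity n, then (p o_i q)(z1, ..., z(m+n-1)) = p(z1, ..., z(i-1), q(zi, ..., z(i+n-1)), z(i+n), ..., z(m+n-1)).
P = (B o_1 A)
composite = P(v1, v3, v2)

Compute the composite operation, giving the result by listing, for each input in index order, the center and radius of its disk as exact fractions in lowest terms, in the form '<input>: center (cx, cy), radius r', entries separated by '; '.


Affine substitution under B: radii multiply and v-centers shift.
input v1: applying the 2 nested substitutions gives center (-1/10, 0), radius 1/45
input v3: applying the 2 nested substitutions gives center (1/20, 1/20), radius 1/50
input v2: applying the 1 nested substitution gives center (-1/2, 0), radius 1/5

v1: center (-1/10, 0), radius 1/45; v2: center (-1/2, 0), radius 1/5; v3: center (1/20, 1/20), radius 1/50


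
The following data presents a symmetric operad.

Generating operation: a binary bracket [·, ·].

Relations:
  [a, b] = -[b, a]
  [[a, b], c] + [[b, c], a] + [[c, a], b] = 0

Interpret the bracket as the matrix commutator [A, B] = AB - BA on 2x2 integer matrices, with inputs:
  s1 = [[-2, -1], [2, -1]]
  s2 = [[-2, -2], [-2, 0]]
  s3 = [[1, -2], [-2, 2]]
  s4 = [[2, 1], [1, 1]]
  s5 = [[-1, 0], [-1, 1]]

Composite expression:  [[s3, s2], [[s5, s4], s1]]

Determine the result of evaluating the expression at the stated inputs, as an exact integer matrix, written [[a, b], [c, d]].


[[18, -12], [-12, -18]]

[s3, s2] = [[0, -2], [2, 0]]
[s5, s4] = [[1, -2], [1, -1]]
[[s5, s4], s1] = [[-3, -4], [-5, 3]]
[[s3, s2], [[s5, s4], s1]] = [[18, -12], [-12, -18]]


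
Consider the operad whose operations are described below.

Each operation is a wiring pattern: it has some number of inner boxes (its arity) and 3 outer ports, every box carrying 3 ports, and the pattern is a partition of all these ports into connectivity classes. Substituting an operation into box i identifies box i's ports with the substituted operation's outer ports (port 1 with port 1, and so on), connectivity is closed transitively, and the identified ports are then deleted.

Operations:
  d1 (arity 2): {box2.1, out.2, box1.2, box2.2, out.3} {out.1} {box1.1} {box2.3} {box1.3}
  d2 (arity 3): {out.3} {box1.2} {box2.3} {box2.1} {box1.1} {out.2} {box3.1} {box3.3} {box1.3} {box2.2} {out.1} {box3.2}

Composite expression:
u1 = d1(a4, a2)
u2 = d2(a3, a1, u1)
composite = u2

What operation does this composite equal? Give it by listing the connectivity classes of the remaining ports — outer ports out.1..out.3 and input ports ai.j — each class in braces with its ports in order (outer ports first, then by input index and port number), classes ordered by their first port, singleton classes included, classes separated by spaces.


{out.1} {out.2} {out.3} {a1.1} {a1.2} {a1.3} {a2.1, a2.2, a4.2} {a2.3} {a3.1} {a3.2} {a3.3} {a4.1} {a4.3}

Connectivity passes through glued d2-boundaries; trace each wire chain.
d1 over (a4, a2) gives {out.1} {out.2, out.3, a2.1, a2.2, a4.2} {a2.3} {a4.1} {a4.3}, out.j being that stage's outer ports
d2 over (a3, a1, a4, a2) gives {out.1} {out.2} {out.3} {a1.1} {a1.2} {a1.3} {a2.1, a2.2, a4.2} {a2.3} {a3.1} {a3.2} {a3.3} {a4.1} {a4.3}, out.j being that stage's outer ports


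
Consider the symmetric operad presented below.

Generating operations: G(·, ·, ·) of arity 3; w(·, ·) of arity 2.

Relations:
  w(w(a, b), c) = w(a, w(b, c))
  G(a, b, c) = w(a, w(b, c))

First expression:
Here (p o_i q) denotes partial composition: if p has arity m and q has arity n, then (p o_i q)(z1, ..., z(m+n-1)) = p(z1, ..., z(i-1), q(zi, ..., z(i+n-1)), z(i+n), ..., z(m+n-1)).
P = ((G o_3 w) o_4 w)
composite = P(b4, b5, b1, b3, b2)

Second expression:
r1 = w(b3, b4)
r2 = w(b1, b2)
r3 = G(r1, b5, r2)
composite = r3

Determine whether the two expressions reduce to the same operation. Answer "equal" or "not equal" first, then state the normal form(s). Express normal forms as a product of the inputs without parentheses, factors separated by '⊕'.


not equal; the first gives b4 ⊕ b5 ⊕ b1 ⊕ b3 ⊕ b2 and the second b3 ⊕ b4 ⊕ b5 ⊕ b1 ⊕ b2


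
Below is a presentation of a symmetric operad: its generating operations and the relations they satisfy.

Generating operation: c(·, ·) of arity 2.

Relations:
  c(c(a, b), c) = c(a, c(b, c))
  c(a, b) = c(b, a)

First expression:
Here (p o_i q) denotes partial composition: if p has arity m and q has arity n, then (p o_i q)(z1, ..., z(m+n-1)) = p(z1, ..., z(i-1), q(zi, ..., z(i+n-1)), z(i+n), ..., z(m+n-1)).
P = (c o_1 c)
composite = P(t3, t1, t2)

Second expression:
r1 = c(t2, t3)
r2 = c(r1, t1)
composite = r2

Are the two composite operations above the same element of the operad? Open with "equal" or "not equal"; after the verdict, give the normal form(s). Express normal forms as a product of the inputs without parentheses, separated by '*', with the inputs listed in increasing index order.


equal: each reduces to t1 * t2 * t3


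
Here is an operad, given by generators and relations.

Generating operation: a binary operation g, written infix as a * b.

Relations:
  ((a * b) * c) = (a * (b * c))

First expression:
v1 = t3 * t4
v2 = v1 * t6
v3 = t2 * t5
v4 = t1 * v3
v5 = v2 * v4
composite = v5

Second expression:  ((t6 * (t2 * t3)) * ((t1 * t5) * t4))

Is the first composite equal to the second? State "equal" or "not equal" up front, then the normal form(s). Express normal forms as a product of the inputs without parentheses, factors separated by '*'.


not equal: they reduce to t3 * t4 * t6 * t1 * t2 * t5 and t6 * t2 * t3 * t1 * t5 * t4

The first expression reduces to t3 * t4 * t6 * t1 * t2 * t5
The second expression reduces to t6 * t2 * t3 * t1 * t5 * t4
The forms do not match — not equal.


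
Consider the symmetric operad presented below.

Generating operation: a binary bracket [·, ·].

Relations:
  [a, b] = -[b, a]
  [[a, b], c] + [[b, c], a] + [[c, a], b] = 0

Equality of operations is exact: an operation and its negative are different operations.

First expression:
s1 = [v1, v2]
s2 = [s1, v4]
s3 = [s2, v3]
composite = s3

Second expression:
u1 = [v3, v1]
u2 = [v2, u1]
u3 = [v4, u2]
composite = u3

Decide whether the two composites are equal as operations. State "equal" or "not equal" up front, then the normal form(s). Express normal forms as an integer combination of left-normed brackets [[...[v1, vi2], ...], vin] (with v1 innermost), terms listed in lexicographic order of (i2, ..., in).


not equal — first [[[v1, v2], v4], v3], second -[[[v1, v3], v2], v4]

In normal form, the first expression is [[[v1, v2], v4], v3]
In normal form, the second expression is -[[[v1, v3], v2], v4]
They disagree, so not equal.


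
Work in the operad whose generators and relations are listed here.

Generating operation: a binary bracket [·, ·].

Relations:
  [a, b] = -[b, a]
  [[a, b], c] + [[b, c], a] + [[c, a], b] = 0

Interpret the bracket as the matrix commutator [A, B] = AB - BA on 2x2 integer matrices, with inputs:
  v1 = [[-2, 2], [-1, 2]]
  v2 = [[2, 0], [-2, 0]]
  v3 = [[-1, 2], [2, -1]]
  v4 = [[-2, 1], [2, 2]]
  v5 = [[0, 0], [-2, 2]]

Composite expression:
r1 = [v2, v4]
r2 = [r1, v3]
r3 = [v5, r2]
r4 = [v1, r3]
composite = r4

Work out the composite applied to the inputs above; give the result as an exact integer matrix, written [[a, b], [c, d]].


[[-16, 0], [-32, 16]]

[v2, v4] = [[2, 2], [4, -2]]
[[v2, v4], v3] = [[-4, 8], [-8, 4]]
[v5, [[v2, v4], v3]] = [[16, -16], [0, -16]]
[v1, [v5, [[v2, v4], v3]]] = [[-16, 0], [-32, 16]]


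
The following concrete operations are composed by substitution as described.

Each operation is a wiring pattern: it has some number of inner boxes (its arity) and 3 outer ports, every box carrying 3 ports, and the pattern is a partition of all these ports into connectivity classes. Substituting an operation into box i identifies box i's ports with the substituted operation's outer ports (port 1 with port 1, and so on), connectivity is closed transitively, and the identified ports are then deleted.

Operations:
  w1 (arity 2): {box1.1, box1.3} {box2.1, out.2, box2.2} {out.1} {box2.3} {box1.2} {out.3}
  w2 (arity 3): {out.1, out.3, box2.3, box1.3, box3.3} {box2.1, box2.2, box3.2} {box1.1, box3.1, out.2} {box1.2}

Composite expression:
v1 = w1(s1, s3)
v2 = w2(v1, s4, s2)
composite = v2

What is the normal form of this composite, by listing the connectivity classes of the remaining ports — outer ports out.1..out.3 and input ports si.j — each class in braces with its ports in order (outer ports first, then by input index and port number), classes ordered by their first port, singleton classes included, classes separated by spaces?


{out.1, out.3, s2.3, s4.3} {out.2, s2.1} {s1.1, s1.3} {s1.2} {s2.2, s4.1, s4.2} {s3.1, s3.2} {s3.3}

After gluing at w2, chains via deleted ports link the s-ports.
w1 over (s1, s3) gives {out.1} {out.2, s3.1, s3.2} {out.3} {s1.1, s1.3} {s1.2} {s3.3}, out.j being that stage's outer ports
w2 over (s1, s3, s4, s2) gives {out.1, out.3, s2.3, s4.3} {out.2, s2.1} {s1.1, s1.3} {s1.2} {s2.2, s4.1, s4.2} {s3.1, s3.2} {s3.3}, out.j being that stage's outer ports


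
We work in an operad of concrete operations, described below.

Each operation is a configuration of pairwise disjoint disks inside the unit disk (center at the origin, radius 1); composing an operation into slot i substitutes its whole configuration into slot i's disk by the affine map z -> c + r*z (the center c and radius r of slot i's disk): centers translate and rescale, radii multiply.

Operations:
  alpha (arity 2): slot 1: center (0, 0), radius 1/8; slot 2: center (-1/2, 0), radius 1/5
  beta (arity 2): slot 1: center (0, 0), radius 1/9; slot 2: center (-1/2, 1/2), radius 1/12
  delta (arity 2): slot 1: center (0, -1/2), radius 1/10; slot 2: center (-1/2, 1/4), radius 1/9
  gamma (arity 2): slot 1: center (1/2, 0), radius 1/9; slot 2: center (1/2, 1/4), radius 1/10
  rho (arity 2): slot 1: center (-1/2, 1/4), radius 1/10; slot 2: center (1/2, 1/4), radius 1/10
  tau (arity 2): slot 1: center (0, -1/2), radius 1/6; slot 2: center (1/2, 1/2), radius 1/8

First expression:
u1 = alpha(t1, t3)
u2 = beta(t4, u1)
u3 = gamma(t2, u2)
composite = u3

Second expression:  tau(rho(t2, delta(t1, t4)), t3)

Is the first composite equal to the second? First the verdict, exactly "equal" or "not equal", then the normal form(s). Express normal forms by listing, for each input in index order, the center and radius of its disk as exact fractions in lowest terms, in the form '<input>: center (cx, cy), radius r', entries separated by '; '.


not equal; the first gives t1: center (9/20, 3/10), radius 1/960; t2: center (1/2, 0), radius 1/9; t3: center (107/240, 3/10), radius 1/600; t4: center (1/2, 1/4), radius 1/90 and the second t1: center (1/12, -7/15), radius 1/600; t2: center (-1/12, -11/24), radius 1/60; t3: center (1/2, 1/2), radius 1/8; t4: center (3/40, -109/240), radius 1/540

Reducing the first expression gives t1: center (9/20, 3/10), radius 1/960; t2: center (1/2, 0), radius 1/9; t3: center (107/240, 3/10), radius 1/600; t4: center (1/2, 1/4), radius 1/90
Reducing the second expression gives t1: center (1/12, -7/15), radius 1/600; t2: center (-1/12, -11/24), radius 1/60; t3: center (1/2, 1/2), radius 1/8; t4: center (3/40, -109/240), radius 1/540
Different reductions; not equal.


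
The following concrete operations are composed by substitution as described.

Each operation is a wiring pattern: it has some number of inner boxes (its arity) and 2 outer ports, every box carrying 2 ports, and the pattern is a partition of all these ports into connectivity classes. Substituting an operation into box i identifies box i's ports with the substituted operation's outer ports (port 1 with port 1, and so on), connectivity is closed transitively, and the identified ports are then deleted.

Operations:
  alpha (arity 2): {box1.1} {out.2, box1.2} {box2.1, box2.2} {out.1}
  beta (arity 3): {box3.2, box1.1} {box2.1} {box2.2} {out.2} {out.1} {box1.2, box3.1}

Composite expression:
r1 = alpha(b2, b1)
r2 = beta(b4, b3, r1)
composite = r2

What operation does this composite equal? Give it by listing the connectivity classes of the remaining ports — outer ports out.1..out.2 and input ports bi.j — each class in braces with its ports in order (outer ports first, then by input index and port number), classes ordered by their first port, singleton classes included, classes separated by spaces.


{out.1} {out.2} {b1.1, b1.2} {b2.1} {b2.2, b4.1} {b3.1} {b3.2} {b4.2}

Reachability decides: close wires over beta-identified ports.
alpha over (b2, b1) gives {out.1} {out.2, b2.2} {b1.1, b1.2} {b2.1}, out.j being that stage's outer ports
beta over (b4, b3, b2, b1) gives {out.1} {out.2} {b1.1, b1.2} {b2.1} {b2.2, b4.1} {b3.1} {b3.2} {b4.2}, out.j being that stage's outer ports


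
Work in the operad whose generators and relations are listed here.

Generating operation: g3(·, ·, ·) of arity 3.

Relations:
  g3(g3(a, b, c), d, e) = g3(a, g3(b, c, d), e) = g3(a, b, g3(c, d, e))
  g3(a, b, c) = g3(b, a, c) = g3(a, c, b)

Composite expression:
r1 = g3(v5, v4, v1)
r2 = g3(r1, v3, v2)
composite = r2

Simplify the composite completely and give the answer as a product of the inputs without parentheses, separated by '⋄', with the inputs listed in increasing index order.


v1 ⋄ v2 ⋄ v3 ⋄ v4 ⋄ v5

Reordering under g3 is free, so list the v-inputs canonically.
g3(v5, v4, v1) flattens to v5 ⋄ v4 ⋄ v1
g3(g3(v5, v4, v1), v3, v2) flattens to v5 ⋄ v4 ⋄ v1 ⋄ v3 ⋄ v2
sorting the factors by input index: v1 ⋄ v2 ⋄ v3 ⋄ v4 ⋄ v5


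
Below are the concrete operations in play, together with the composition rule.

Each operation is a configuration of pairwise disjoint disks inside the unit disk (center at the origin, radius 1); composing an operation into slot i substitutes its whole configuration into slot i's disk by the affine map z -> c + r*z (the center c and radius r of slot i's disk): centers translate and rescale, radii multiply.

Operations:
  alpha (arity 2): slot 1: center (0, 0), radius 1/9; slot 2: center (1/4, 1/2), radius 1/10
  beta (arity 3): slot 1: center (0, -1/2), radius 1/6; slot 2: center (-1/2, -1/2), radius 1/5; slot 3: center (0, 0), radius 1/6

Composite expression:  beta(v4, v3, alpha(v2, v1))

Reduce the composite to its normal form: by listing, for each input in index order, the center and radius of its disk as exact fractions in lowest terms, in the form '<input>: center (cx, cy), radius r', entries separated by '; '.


v1: center (1/24, 1/12), radius 1/60; v2: center (0, 0), radius 1/54; v3: center (-1/2, -1/2), radius 1/5; v4: center (0, -1/2), radius 1/6

Each v-disk chains the slot maps above it in beta; radii multiply.
input v4: applying the 1 nested substitution gives center (0, -1/2), radius 1/6
input v3: applying the 1 nested substitution gives center (-1/2, -1/2), radius 1/5
input v2: applying the 2 nested substitutions gives center (0, 0), radius 1/54
input v1: applying the 2 nested substitutions gives center (1/24, 1/12), radius 1/60


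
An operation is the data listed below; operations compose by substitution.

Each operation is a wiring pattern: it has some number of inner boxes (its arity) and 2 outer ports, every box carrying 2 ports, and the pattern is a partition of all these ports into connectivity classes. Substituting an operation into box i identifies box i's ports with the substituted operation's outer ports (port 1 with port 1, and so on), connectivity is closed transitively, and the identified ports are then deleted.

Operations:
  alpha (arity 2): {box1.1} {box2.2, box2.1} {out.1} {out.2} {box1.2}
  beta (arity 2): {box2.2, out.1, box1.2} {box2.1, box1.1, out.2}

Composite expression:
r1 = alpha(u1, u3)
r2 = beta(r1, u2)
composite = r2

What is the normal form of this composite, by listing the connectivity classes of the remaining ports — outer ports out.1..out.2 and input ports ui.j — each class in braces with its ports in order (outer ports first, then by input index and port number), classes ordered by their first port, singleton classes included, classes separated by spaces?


{out.1, u2.2} {out.2, u2.1} {u1.1} {u1.2} {u3.1, u3.2}

Substituting into beta glues patterns; closure does the rest.
the subtree at alpha composes to {out.1} {out.2} {u1.1} {u1.2} {u3.1, u3.2} on (u1, u3); out.j = own outer ports
the subtree at beta composes to {out.1, u2.2} {out.2, u2.1} {u1.1} {u1.2} {u3.1, u3.2} on (u1, u3, u2); out.j = own outer ports


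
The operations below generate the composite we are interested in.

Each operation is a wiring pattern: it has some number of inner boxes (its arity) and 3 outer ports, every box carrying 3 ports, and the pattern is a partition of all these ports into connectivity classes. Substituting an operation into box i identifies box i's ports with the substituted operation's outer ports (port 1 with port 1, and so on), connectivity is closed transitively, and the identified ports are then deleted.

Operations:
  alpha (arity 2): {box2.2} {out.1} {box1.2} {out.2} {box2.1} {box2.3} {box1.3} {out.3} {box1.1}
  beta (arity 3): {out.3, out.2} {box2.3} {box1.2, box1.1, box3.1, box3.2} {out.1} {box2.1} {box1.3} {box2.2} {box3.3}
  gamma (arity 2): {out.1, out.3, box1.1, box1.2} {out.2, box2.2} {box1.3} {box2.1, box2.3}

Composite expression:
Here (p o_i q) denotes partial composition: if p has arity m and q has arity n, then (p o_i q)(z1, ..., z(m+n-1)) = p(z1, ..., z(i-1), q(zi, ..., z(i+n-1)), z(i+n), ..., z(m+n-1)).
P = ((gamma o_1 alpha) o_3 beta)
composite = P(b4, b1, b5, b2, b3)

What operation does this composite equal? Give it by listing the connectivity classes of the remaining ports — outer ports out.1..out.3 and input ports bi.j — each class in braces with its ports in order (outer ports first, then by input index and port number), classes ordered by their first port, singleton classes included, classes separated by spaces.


{out.1, out.3} {out.2} {b1.1} {b1.2} {b1.3} {b2.1} {b2.2} {b2.3} {b3.1, b3.2, b5.1, b5.2} {b3.3} {b4.1} {b4.2} {b4.3} {b5.3}

Connectivity passes through glued gamma-boundaries; trace each wire chain.
through alpha, on inputs (b4, b1): {out.1} {out.2} {out.3} {b1.1} {b1.2} {b1.3} {b4.1} {b4.2} {b4.3} (out.j = stage outer ports)
through beta, on inputs (b5, b2, b3): {out.1} {out.2, out.3} {b2.1} {b2.2} {b2.3} {b3.1, b3.2, b5.1, b5.2} {b3.3} {b5.3} (out.j = stage outer ports)
through gamma, on inputs (b4, b1, b5, b2, b3): {out.1, out.3} {out.2} {b1.1} {b1.2} {b1.3} {b2.1} {b2.2} {b2.3} {b3.1, b3.2, b5.1, b5.2} {b3.3} {b4.1} {b4.2} {b4.3} {b5.3} (out.j = stage outer ports)


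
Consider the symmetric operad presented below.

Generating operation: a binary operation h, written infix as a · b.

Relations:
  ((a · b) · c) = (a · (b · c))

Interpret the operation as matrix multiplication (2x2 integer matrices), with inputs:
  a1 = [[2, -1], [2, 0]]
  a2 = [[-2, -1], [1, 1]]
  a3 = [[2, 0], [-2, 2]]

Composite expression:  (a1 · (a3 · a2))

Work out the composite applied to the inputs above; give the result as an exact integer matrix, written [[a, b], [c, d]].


[[-14, -8], [-8, -4]]

(a3 · a2) = [[-4, -2], [6, 4]]
(a1 · (a3 · a2)) = [[-14, -8], [-8, -4]]


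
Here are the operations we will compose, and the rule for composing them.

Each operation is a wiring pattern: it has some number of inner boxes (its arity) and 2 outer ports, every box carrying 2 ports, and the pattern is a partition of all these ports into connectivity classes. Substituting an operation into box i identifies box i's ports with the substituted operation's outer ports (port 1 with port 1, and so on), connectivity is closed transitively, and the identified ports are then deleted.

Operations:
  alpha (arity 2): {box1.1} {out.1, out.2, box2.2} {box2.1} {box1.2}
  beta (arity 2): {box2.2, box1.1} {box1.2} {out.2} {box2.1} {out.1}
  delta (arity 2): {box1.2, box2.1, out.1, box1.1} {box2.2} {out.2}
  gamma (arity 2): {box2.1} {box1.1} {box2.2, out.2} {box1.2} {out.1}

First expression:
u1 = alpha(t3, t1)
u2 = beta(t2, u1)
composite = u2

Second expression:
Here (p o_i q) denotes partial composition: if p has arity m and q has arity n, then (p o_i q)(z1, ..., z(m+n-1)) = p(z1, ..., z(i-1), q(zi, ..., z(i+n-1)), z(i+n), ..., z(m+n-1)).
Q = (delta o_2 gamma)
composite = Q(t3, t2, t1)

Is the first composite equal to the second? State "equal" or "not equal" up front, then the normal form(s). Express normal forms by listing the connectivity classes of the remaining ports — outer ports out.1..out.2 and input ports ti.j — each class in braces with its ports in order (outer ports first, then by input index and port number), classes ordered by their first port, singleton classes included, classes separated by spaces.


not equal; first: {out.1} {out.2} {t1.1} {t1.2, t2.1} {t2.2} {t3.1} {t3.2}; second: {out.1, t3.1, t3.2} {out.2} {t1.1} {t1.2} {t2.1} {t2.2}

In normal form, the first expression is {out.1} {out.2} {t1.1} {t1.2, t2.1} {t2.2} {t3.1} {t3.2}
In normal form, the second expression is {out.1, t3.1, t3.2} {out.2} {t1.1} {t1.2} {t2.1} {t2.2}
Different reductions; not equal.


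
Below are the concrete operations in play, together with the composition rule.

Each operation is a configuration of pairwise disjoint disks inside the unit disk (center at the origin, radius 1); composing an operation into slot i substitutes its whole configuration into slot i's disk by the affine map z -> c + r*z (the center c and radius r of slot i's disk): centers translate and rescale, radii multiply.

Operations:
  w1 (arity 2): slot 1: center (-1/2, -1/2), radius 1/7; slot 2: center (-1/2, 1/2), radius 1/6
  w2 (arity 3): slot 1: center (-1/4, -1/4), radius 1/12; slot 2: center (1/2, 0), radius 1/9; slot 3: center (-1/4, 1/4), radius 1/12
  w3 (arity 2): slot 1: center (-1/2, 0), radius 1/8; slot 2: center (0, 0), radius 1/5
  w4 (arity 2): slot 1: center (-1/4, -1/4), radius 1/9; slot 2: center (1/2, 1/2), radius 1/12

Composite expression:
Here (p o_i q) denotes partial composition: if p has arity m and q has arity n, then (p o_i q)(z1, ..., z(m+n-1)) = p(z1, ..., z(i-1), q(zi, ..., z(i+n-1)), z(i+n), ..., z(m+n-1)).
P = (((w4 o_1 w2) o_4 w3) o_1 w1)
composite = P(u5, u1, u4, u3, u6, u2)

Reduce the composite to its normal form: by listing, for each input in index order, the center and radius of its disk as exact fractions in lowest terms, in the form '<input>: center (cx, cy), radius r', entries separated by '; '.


u1: center (-61/216, -59/216), radius 1/648; u2: center (1/2, 1/2), radius 1/60; u3: center (-5/18, -2/9), radius 1/108; u4: center (-7/36, -1/4), radius 1/81; u5: center (-61/216, -61/216), radius 1/756; u6: center (11/24, 1/2), radius 1/96


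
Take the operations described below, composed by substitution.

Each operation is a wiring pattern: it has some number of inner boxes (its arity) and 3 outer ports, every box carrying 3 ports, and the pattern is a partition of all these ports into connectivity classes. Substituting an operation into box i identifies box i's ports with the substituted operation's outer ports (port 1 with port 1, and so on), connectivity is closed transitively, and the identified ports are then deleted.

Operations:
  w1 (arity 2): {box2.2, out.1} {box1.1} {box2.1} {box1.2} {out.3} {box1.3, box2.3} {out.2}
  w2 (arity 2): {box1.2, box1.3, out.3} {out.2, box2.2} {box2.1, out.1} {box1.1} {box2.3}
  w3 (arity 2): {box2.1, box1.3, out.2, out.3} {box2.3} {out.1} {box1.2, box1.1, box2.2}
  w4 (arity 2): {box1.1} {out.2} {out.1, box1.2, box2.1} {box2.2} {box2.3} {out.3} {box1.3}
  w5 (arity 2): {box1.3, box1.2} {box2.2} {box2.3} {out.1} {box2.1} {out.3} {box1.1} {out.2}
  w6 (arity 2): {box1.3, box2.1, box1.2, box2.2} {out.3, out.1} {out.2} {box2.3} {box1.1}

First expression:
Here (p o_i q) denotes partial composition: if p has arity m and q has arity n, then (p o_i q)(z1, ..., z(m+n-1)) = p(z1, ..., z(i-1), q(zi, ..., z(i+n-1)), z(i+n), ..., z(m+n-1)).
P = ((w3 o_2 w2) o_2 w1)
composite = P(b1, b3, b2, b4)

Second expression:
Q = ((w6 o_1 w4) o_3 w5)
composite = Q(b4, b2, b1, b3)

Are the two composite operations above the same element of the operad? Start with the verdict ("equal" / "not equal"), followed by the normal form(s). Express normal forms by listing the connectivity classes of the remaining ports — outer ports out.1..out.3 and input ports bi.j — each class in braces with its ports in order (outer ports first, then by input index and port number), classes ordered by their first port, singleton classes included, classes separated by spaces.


not equal; the first gives {out.1} {out.2, out.3, b1.3, b4.1} {b1.1, b1.2, b4.2} {b2.1} {b2.2} {b2.3, b3.3} {b3.1} {b3.2} {b4.3} and the second {out.1, out.3} {out.2} {b1.1} {b1.2, b1.3} {b2.1, b4.2} {b2.2} {b2.3} {b3.1} {b3.2} {b3.3} {b4.1} {b4.3}

Reducing the first expression gives {out.1} {out.2, out.3, b1.3, b4.1} {b1.1, b1.2, b4.2} {b2.1} {b2.2} {b2.3, b3.3} {b3.1} {b3.2} {b4.3}
Reducing the second expression gives {out.1, out.3} {out.2} {b1.1} {b1.2, b1.3} {b2.1, b4.2} {b2.2} {b2.3} {b3.1} {b3.2} {b3.3} {b4.1} {b4.3}
No match — not equal.


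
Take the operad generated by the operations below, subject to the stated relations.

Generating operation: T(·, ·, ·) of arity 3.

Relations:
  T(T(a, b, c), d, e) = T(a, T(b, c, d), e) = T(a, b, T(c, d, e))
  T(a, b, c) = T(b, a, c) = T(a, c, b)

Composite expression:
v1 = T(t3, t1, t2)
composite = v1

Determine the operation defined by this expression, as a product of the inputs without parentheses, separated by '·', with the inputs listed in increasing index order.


Both nesting and order wash out for T; what remains is which t's occur.
T(t3, t1, t2) spells out as t3 · t1 · t2
the factors in increasing index order: t1 · t2 · t3

t1 · t2 · t3


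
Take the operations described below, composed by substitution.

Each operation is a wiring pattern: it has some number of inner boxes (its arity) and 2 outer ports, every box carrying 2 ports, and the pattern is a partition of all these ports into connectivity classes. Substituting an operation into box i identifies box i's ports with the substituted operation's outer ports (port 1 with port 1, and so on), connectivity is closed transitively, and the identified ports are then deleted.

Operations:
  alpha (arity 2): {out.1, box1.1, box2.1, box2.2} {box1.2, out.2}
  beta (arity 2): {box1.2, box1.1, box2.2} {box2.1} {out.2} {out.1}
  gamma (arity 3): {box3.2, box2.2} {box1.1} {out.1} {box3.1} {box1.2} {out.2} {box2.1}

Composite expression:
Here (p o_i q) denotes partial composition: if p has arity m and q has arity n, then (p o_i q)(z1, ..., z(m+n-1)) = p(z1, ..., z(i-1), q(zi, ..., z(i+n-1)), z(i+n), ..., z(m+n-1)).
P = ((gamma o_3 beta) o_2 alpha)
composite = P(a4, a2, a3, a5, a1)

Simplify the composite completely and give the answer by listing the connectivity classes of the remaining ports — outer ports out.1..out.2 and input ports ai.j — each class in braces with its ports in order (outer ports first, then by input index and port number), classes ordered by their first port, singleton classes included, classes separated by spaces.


{out.1} {out.2} {a1.1} {a1.2, a5.1, a5.2} {a2.1, a3.1, a3.2} {a2.2} {a4.1} {a4.2}

Two ports join when wires chain via gamma-identified ports.
alpha over (a2, a3) gives {out.1, a2.1, a3.1, a3.2} {out.2, a2.2}, out.j being that stage's outer ports
beta over (a5, a1) gives {out.1} {out.2} {a1.1} {a1.2, a5.1, a5.2}, out.j being that stage's outer ports
gamma over (a4, a2, a3, a5, a1) gives {out.1} {out.2} {a1.1} {a1.2, a5.1, a5.2} {a2.1, a3.1, a3.2} {a2.2} {a4.1} {a4.2}, out.j being that stage's outer ports
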